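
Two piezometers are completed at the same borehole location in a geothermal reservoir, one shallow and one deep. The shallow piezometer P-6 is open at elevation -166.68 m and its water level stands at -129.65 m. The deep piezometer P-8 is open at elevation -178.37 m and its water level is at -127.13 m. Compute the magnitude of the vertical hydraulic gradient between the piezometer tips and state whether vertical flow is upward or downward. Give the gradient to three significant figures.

|i_v| ≈ 0.216; vertical flow is upward

Total head at P-6: h = -129.65 m (water level in the standpipe).
Total head at P-8: h = -127.13 m.
Δh = h(P-6) − h(P-8) = -129.65 − (-127.13) = -2.52 m.
Vertical separation Δz = -166.68 − (-178.37) = 11.69 m.
|i_v| = |Δh| / Δz = 2.52 / 11.69 = 0.216.
Head is higher in the deep piezometer, so vertical flow is upward (discharge condition).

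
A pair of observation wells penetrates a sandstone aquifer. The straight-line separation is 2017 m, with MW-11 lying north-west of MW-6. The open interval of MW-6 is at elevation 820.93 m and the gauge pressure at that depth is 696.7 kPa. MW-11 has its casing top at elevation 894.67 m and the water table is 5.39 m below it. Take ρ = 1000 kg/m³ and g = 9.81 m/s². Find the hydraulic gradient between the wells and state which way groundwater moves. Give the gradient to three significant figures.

Pressure head at MW-6: ψ = P/(ρg) = 696.7×1000 / (1000 × 9.81) = 71.02 m.
Total head at MW-6: h = z + ψ = 820.93 + 71.02 = 891.95 m.
Total head at MW-11: h = 894.67 − 5.39 = 889.28 m.
Head difference: h(MW-6) − h(MW-11) = 891.95 − 889.28 = 2.67 m.
Hydraulic gradient: i = |Δh| / L = 2.67 / 2017 = 0.00132.
Flow is from higher to lower head: from MW-6 toward MW-11, i.e. toward the north-west.

i ≈ 0.00132; groundwater flows toward the north-west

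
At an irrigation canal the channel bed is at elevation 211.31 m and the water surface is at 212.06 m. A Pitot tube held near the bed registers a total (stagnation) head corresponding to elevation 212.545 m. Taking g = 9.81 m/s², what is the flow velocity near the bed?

Near the bed, under hydrostatic conditions, the piezometric head (z + ψ) equals the free-surface elevation, 212.06 m.
Velocity head = total − piezometric = 212.545 − 212.06 = 0.485 m.
v = √(2g·h_v) = √(2 × 9.81 × 0.485) = 3.08 m/s.

v ≈ 3.08 m/s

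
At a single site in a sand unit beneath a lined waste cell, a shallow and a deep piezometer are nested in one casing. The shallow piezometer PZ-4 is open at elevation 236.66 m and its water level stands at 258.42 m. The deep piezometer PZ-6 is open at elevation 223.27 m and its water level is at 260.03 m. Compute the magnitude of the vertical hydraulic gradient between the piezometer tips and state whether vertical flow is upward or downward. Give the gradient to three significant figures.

|i_v| ≈ 0.120; vertical flow is upward

Total head at PZ-4: h = 258.42 m (water level in the standpipe).
Total head at PZ-6: h = 260.03 m.
Δh = h(PZ-4) − h(PZ-6) = 258.42 − 260.03 = -1.61 m.
Vertical separation Δz = 236.66 − 223.27 = 13.39 m.
|i_v| = |Δh| / Δz = 1.61 / 13.39 = 0.120.
Head is higher in the deep piezometer, so vertical flow is upward (discharge condition).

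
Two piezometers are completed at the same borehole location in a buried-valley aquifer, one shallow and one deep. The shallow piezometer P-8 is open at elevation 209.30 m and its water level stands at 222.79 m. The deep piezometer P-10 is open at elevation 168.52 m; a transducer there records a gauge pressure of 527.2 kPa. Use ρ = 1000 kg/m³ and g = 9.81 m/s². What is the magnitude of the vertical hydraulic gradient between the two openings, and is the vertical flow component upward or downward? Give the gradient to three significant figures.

|i_v| ≈ 0.0130; vertical flow is downward

Total head at P-8: h = 222.79 m (water level in the standpipe).
Pressure head at P-10: ψ = P/(ρg) = 527.2×1000 / (1000 × 9.81) = 53.74 m.
Total head at P-10: h = z + ψ = 168.52 + 53.74 = 222.26 m.
Δh = h(P-8) − h(P-10) = 222.79 − 222.26 = 0.53 m.
Vertical separation Δz = 209.30 − 168.52 = 40.78 m.
|i_v| = |Δh| / Δz = 0.53 / 40.78 = 0.0130.
Head is higher in the shallow piezometer, so vertical flow is downward (recharge condition).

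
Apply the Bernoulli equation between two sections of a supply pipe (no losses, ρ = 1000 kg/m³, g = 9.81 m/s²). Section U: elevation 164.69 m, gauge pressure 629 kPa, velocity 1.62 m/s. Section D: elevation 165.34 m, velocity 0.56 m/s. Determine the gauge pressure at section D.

Pressure head at U: ψ₁ = P₁/(ρg) = 629×1000 / (1000 × 9.81) = 64.12 m.
Velocity heads: v₁²/2g = 1.62²/19.62 = 0.134 m; v₂²/2g = 0.56²/19.62 = 0.016 m.
Total head H = z₁ + ψ₁ + v₁²/2g = 164.69 + 64.12 + 0.134 = 228.94 m.
ψ₂ = H − z₂ − v₂²/2g = 228.94 − 165.34 − 0.016 = 63.58 m.
P₂ = ρgψ₂ = 1000 × 9.81 × 63.58 ≈ 624 kPa.

P₂ ≈ 624 kPa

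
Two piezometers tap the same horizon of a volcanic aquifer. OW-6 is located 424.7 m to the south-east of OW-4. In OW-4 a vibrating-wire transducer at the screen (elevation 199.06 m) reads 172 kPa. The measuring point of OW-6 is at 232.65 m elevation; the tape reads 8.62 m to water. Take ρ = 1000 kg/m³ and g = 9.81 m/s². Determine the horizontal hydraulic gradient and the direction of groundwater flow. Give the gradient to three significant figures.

i ≈ 0.0175; groundwater flows toward the north-west

Pressure head at OW-4: ψ = P/(ρg) = 172×1000 / (1000 × 9.81) = 17.53 m.
Total head at OW-4: h = z + ψ = 199.06 + 17.53 = 216.59 m.
Total head at OW-6: h = 232.65 − 8.62 = 224.03 m.
Head difference: h(OW-4) − h(OW-6) = 216.59 − 224.03 = -7.44 m.
Hydraulic gradient: i = |Δh| / L = 7.44 / 424.7 = 0.0175.
Flow is from higher to lower head: from OW-6 toward OW-4, i.e. toward the north-west.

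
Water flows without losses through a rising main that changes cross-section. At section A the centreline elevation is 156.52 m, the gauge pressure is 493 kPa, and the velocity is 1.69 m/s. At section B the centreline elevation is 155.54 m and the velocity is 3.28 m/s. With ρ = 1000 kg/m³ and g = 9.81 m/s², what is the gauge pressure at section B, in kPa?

P₂ ≈ 499 kPa

Pressure head at A: ψ₁ = P₁/(ρg) = 493×1000 / (1000 × 9.81) = 50.25 m.
Velocity heads: v₁²/2g = 1.69²/19.62 = 0.146 m; v₂²/2g = 3.28²/19.62 = 0.548 m.
Total head H = z₁ + ψ₁ + v₁²/2g = 156.52 + 50.25 + 0.146 = 206.92 m.
ψ₂ = H − z₂ − v₂²/2g = 206.92 − 155.54 − 0.548 = 50.83 m.
P₂ = ρgψ₂ = 1000 × 9.81 × 50.83 ≈ 499 kPa.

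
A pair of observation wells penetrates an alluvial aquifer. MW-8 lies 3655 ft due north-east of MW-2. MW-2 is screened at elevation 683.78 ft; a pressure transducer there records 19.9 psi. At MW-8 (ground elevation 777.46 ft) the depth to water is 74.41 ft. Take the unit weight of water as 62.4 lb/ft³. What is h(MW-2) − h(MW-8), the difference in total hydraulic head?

Δh ≈ 26.65 ft

Pressure head at MW-2: ψ = 144·P/γ = 144 × 19.9 / 62.4 = 45.92 ft.
Total head at MW-2: h = z + ψ = 683.78 + 45.92 = 729.70 ft.
Total head at MW-8: h = 777.46 − 74.41 = 703.05 ft.
Head difference: h(MW-2) − h(MW-8) = 729.70 − 703.05 = 26.65 ft.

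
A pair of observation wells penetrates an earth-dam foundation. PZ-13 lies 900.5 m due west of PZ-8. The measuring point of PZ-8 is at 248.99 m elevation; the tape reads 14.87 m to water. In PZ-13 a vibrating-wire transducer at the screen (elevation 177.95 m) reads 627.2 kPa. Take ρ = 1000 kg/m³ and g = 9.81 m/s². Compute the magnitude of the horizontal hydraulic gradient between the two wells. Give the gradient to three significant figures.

i ≈ 0.00862

Total head at PZ-8: h = 248.99 − 14.87 = 234.12 m.
Pressure head at PZ-13: ψ = P/(ρg) = 627.2×1000 / (1000 × 9.81) = 63.93 m.
Total head at PZ-13: h = z + ψ = 177.95 + 63.93 = 241.88 m.
Head difference: h(PZ-8) − h(PZ-13) = 234.12 − 241.88 = -7.76 m.
Hydraulic gradient: i = |Δh| / L = 7.76 / 900.5 = 0.00862.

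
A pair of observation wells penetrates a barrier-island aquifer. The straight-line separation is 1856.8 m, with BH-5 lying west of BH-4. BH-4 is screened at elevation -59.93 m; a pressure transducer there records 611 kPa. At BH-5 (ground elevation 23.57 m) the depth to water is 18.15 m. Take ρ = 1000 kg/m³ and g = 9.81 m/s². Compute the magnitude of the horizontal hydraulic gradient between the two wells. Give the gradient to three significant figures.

i ≈ 0.00165

Pressure head at BH-4: ψ = P/(ρg) = 611×1000 / (1000 × 9.81) = 62.28 m.
Total head at BH-4: h = z + ψ = -59.93 + 62.28 = 2.35 m.
Total head at BH-5: h = 23.57 − 18.15 = 5.42 m.
Head difference: h(BH-4) − h(BH-5) = 2.35 − 5.42 = -3.07 m.
Hydraulic gradient: i = |Δh| / L = 3.07 / 1856.8 = 0.00165.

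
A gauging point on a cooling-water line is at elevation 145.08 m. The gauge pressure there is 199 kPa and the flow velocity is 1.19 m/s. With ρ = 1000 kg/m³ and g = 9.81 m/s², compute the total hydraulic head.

h ≈ 165.44 m

Pressure head ψ = P/(ρg) = 199×1000 / (1000 × 9.81) = 20.29 m.
Velocity head = v²/(2g) = 1.19² / (2 × 9.81) = 0.072 m.
h = z + ψ + v²/(2g) = 145.08 + 20.29 + 0.072 = 165.44 m.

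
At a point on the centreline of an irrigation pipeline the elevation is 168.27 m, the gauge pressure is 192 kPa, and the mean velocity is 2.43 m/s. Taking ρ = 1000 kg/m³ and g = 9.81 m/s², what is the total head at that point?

h ≈ 188.14 m

Pressure head ψ = P/(ρg) = 192×1000 / (1000 × 9.81) = 19.57 m.
Velocity head = v²/(2g) = 2.43² / (2 × 9.81) = 0.301 m.
h = z + ψ + v²/(2g) = 168.27 + 19.57 + 0.301 = 188.14 m.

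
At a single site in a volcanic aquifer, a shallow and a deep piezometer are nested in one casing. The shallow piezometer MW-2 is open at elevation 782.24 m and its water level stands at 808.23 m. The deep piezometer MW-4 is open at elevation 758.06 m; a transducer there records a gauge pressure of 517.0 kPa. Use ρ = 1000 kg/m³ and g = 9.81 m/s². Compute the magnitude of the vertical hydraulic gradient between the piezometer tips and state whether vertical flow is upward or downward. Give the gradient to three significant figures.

|i_v| ≈ 0.105; vertical flow is upward

Total head at MW-2: h = 808.23 m (water level in the standpipe).
Pressure head at MW-4: ψ = P/(ρg) = 517.0×1000 / (1000 × 9.81) = 52.70 m.
Total head at MW-4: h = z + ψ = 758.06 + 52.70 = 810.76 m.
Δh = h(MW-2) − h(MW-4) = 808.23 − 810.76 = -2.53 m.
Vertical separation Δz = 782.24 − 758.06 = 24.18 m.
|i_v| = |Δh| / Δz = 2.53 / 24.18 = 0.105.
Head is higher in the deep piezometer, so vertical flow is upward (discharge condition).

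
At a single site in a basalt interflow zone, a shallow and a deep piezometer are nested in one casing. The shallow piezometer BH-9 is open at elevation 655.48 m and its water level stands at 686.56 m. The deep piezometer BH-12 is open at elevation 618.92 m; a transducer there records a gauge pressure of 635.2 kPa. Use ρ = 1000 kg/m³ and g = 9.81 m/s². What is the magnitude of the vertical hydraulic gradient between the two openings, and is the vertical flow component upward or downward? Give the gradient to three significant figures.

Total head at BH-9: h = 686.56 m (water level in the standpipe).
Pressure head at BH-12: ψ = P/(ρg) = 635.2×1000 / (1000 × 9.81) = 64.75 m.
Total head at BH-12: h = z + ψ = 618.92 + 64.75 = 683.67 m.
Δh = h(BH-9) − h(BH-12) = 686.56 − 683.67 = 2.89 m.
Vertical separation Δz = 655.48 − 618.92 = 36.56 m.
|i_v| = |Δh| / Δz = 2.89 / 36.56 = 0.0790.
Head is higher in the shallow piezometer, so vertical flow is downward (recharge condition).

|i_v| ≈ 0.0790; vertical flow is downward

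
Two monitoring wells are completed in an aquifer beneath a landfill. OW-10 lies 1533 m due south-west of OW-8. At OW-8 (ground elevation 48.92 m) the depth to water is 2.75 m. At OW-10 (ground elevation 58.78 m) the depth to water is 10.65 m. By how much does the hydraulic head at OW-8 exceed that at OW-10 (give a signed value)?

Total head at OW-8: h = 48.92 − 2.75 = 46.17 m.
Total head at OW-10: h = 58.78 − 10.65 = 48.13 m.
Head difference: h(OW-8) − h(OW-10) = 46.17 − 48.13 = -1.96 m.

Δh ≈ -1.96 m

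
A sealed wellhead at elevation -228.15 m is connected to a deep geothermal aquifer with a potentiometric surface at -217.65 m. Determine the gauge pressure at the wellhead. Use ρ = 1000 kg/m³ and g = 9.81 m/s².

P ≈ 103 kPa

Head above the cap: Δh = -217.65 − (-228.15) = 10.50 m.
P = ρgΔh = 1000 × 9.81 × 10.50 = 103005 Pa ≈ 103 kPa.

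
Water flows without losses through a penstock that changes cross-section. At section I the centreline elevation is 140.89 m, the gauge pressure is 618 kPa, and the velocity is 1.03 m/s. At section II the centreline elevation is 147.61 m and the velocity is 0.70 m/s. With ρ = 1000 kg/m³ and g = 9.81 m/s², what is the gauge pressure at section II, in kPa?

P₂ ≈ 552 kPa

Pressure head at I: ψ₁ = P₁/(ρg) = 618×1000 / (1000 × 9.81) = 63.00 m.
Velocity heads: v₁²/2g = 1.03²/19.62 = 0.054 m; v₂²/2g = 0.70²/19.62 = 0.025 m.
Total head H = z₁ + ψ₁ + v₁²/2g = 140.89 + 63.00 + 0.054 = 203.94 m.
ψ₂ = H − z₂ − v₂²/2g = 203.94 − 147.61 − 0.025 = 56.30 m.
P₂ = ρgψ₂ = 1000 × 9.81 × 56.30 ≈ 552 kPa.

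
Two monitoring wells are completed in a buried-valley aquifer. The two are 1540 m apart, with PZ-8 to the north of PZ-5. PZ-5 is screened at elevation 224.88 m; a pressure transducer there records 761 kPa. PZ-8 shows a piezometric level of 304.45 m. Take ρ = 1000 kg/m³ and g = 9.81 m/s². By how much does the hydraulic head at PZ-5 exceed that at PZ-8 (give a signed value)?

Pressure head at PZ-5: ψ = P/(ρg) = 761×1000 / (1000 × 9.81) = 77.57 m.
Total head at PZ-5: h = z + ψ = 224.88 + 77.57 = 302.45 m.
Total head at PZ-8: h = 304.45 m (water level in the piezometer is the total head).
Head difference: h(PZ-5) − h(PZ-8) = 302.45 − 304.45 = -2.00 m.

Δh ≈ -2.00 m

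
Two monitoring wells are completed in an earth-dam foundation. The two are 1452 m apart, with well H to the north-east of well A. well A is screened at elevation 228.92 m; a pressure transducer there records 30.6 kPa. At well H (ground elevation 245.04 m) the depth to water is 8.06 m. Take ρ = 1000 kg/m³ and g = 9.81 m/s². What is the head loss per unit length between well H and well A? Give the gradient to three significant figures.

i ≈ 0.00340 m/m

Pressure head at well A: ψ = P/(ρg) = 30.6×1000 / (1000 × 9.81) = 3.12 m.
Total head at well A: h = z + ψ = 228.92 + 3.12 = 232.04 m.
Total head at well H: h = 245.04 − 8.06 = 236.98 m.
Head difference: h(well A) − h(well H) = 232.04 − 236.98 = -4.94 m.
Hydraulic gradient: i = |Δh| / L = 4.94 / 1452 = 0.00340.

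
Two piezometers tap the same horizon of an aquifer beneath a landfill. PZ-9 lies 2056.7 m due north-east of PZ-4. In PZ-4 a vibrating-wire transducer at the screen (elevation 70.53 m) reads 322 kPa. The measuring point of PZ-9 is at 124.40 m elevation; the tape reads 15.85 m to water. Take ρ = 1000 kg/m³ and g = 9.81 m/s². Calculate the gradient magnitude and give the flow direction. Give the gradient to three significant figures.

Pressure head at PZ-4: ψ = P/(ρg) = 322×1000 / (1000 × 9.81) = 32.82 m.
Total head at PZ-4: h = z + ψ = 70.53 + 32.82 = 103.35 m.
Total head at PZ-9: h = 124.40 − 15.85 = 108.55 m.
Head difference: h(PZ-4) − h(PZ-9) = 103.35 − 108.55 = -5.20 m.
Hydraulic gradient: i = |Δh| / L = 5.20 / 2056.7 = 0.00253.
Flow is from higher to lower head: from PZ-9 toward PZ-4, i.e. toward the south-west.

i ≈ 0.00253; groundwater flows toward the south-west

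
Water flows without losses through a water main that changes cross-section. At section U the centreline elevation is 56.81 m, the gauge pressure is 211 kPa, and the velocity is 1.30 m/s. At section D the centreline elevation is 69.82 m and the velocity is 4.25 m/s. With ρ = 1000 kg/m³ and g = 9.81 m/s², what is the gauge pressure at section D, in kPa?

P₂ ≈ 75.2 kPa

Pressure head at U: ψ₁ = P₁/(ρg) = 211×1000 / (1000 × 9.81) = 21.51 m.
Velocity heads: v₁²/2g = 1.30²/19.62 = 0.086 m; v₂²/2g = 4.25²/19.62 = 0.921 m.
Total head H = z₁ + ψ₁ + v₁²/2g = 56.81 + 21.51 + 0.086 = 78.41 m.
ψ₂ = H − z₂ − v₂²/2g = 78.41 − 69.82 − 0.921 = 7.67 m.
P₂ = ρgψ₂ = 1000 × 9.81 × 7.67 ≈ 75.2 kPa.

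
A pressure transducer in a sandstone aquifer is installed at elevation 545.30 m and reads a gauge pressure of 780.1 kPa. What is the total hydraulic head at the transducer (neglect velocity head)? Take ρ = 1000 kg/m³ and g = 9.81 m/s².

h ≈ 624.82 m

ψ = P/(ρg) = 780.1×1000 / (1000 × 9.81) = 79.52 m.
h = z + ψ = 545.30 + 79.52 = 624.82 m.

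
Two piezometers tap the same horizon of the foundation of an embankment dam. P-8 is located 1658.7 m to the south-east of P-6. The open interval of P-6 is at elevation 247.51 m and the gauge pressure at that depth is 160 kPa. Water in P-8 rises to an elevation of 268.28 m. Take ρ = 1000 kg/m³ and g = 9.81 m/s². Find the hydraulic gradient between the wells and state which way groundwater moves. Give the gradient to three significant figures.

i ≈ 0.00269; groundwater flows toward the north-west

Pressure head at P-6: ψ = P/(ρg) = 160×1000 / (1000 × 9.81) = 16.31 m.
Total head at P-6: h = z + ψ = 247.51 + 16.31 = 263.82 m.
Total head at P-8: h = 268.28 m (water level in the piezometer is the total head).
Head difference: h(P-6) − h(P-8) = 263.82 − 268.28 = -4.46 m.
Hydraulic gradient: i = |Δh| / L = 4.46 / 1658.7 = 0.00269.
Flow is from higher to lower head: from P-8 toward P-6, i.e. toward the north-west.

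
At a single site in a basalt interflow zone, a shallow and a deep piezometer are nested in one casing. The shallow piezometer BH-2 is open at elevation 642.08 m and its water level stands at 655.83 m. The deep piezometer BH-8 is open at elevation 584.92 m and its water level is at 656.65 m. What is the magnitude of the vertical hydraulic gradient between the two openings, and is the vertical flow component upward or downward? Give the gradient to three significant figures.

Total head at BH-2: h = 655.83 m (water level in the standpipe).
Total head at BH-8: h = 656.65 m.
Δh = h(BH-2) − h(BH-8) = 655.83 − 656.65 = -0.82 m.
Vertical separation Δz = 642.08 − 584.92 = 57.16 m.
|i_v| = |Δh| / Δz = 0.82 / 57.16 = 0.0143.
Head is higher in the deep piezometer, so vertical flow is upward (discharge condition).

|i_v| ≈ 0.0143; vertical flow is upward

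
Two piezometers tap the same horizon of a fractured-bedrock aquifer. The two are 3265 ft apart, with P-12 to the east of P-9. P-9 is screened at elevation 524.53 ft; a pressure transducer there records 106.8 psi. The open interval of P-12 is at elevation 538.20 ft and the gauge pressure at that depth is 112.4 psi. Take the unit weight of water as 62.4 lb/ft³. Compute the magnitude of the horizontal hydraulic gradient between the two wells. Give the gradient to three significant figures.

i ≈ 0.00814

Pressure head at P-9: ψ = 144·P/γ = 144 × 106.8 / 62.4 = 246.46 ft.
Total head at P-9: h = z + ψ = 524.53 + 246.46 = 770.99 ft.
Pressure head at P-12: ψ = 144·P/γ = 144 × 112.4 / 62.4 = 259.38 ft.
Total head at P-12: h = z + ψ = 538.20 + 259.38 = 797.58 ft.
Head difference: h(P-9) − h(P-12) = 770.99 − 797.58 = -26.59 ft.
Hydraulic gradient: i = |Δh| / L = 26.59 / 3265 = 0.00814.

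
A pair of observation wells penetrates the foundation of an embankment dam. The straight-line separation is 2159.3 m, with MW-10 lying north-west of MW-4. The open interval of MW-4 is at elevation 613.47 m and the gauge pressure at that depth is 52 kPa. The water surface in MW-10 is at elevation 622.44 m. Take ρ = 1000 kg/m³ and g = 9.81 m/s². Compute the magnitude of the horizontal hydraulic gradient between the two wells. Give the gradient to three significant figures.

Pressure head at MW-4: ψ = P/(ρg) = 52×1000 / (1000 × 9.81) = 5.30 m.
Total head at MW-4: h = z + ψ = 613.47 + 5.30 = 618.77 m.
Total head at MW-10: h = 622.44 m (water level in the piezometer is the total head).
Head difference: h(MW-4) − h(MW-10) = 618.77 − 622.44 = -3.67 m.
Hydraulic gradient: i = |Δh| / L = 3.67 / 2159.3 = 0.00170.

i ≈ 0.00170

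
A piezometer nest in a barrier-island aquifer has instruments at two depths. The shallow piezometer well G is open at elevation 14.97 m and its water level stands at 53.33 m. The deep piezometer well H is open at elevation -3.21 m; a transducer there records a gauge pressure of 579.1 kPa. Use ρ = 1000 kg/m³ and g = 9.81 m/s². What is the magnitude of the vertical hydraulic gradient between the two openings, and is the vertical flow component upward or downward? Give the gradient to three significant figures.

|i_v| ≈ 0.137; vertical flow is upward

Total head at well G: h = 53.33 m (water level in the standpipe).
Pressure head at well H: ψ = P/(ρg) = 579.1×1000 / (1000 × 9.81) = 59.03 m.
Total head at well H: h = z + ψ = -3.21 + 59.03 = 55.82 m.
Δh = h(well G) − h(well H) = 53.33 − 55.82 = -2.49 m.
Vertical separation Δz = 14.97 − (-3.21) = 18.18 m.
|i_v| = |Δh| / Δz = 2.49 / 18.18 = 0.137.
Head is higher in the deep piezometer, so vertical flow is upward (discharge condition).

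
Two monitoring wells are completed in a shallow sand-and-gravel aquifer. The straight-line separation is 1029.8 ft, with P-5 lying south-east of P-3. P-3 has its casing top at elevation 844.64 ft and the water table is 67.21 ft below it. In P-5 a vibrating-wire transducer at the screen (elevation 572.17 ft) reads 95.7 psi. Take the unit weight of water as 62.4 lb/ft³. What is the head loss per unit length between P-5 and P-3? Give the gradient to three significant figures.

i ≈ 0.0151 ft/ft

Total head at P-3: h = 844.64 − 67.21 = 777.43 ft.
Pressure head at P-5: ψ = 144·P/γ = 144 × 95.7 / 62.4 = 220.85 ft.
Total head at P-5: h = z + ψ = 572.17 + 220.85 = 793.02 ft.
Head difference: h(P-3) − h(P-5) = 777.43 − 793.02 = -15.59 ft.
Hydraulic gradient: i = |Δh| / L = 15.59 / 1029.8 = 0.0151.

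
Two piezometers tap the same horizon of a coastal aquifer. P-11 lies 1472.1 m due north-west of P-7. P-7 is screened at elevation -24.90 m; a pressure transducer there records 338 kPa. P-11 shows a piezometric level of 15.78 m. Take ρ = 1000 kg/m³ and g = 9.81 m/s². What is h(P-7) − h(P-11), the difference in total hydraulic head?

Δh ≈ -6.23 m

Pressure head at P-7: ψ = P/(ρg) = 338×1000 / (1000 × 9.81) = 34.45 m.
Total head at P-7: h = z + ψ = -24.90 + 34.45 = 9.55 m.
Total head at P-11: h = 15.78 m (water level in the piezometer is the total head).
Head difference: h(P-7) − h(P-11) = 9.55 − 15.78 = -6.23 m.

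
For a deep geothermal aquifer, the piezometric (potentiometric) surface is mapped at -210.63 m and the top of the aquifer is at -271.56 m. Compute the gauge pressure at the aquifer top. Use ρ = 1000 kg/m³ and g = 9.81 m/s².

Pressure head at the aquifer top: ψ = h − z = -210.63 − (-271.56) = 60.93 m.
P = ρgψ = 1000 × 9.81 × 60.93 = 597723 Pa ≈ 598 kPa.

P ≈ 598 kPa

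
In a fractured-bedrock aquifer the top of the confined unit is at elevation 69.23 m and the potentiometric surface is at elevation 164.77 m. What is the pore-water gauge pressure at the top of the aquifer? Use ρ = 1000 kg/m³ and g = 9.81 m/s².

Pressure head at the aquifer top: ψ = h − z = 164.77 − 69.23 = 95.54 m.
P = ρgψ = 1000 × 9.81 × 95.54 = 937247 Pa ≈ 937 kPa.

P ≈ 937 kPa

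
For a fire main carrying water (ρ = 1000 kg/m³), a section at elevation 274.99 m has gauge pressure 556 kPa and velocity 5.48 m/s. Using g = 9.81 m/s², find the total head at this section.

Pressure head ψ = P/(ρg) = 556×1000 / (1000 × 9.81) = 56.68 m.
Velocity head = v²/(2g) = 5.48² / (2 × 9.81) = 1.531 m.
h = z + ψ + v²/(2g) = 274.99 + 56.68 + 1.531 = 333.20 m.

h ≈ 333.20 m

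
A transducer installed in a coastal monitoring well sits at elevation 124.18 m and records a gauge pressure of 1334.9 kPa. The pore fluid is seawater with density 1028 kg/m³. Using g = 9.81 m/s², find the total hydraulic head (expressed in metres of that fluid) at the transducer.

h ≈ 256.55 m

ψ = P/(ρg) = 1334.9×1000 / (1028 × 9.81) = 132.37 m.
h = z + ψ = 124.18 + 132.37 = 256.55 m.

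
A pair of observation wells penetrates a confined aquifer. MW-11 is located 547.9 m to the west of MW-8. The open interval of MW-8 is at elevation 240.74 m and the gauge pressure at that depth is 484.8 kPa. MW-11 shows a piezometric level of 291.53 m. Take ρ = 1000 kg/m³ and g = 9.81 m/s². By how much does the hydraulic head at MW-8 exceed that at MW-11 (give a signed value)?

Pressure head at MW-8: ψ = P/(ρg) = 484.8×1000 / (1000 × 9.81) = 49.42 m.
Total head at MW-8: h = z + ψ = 240.74 + 49.42 = 290.16 m.
Total head at MW-11: h = 291.53 m (water level in the piezometer is the total head).
Head difference: h(MW-8) − h(MW-11) = 290.16 − 291.53 = -1.37 m.

Δh ≈ -1.37 m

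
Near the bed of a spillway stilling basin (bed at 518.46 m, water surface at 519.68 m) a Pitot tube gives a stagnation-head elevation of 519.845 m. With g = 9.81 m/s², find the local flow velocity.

Near the bed, under hydrostatic conditions, the piezometric head (z + ψ) equals the free-surface elevation, 519.68 m.
Velocity head = total − piezometric = 519.845 − 519.68 = 0.165 m.
v = √(2g·h_v) = √(2 × 9.81 × 0.165) = 1.80 m/s.

v ≈ 1.80 m/s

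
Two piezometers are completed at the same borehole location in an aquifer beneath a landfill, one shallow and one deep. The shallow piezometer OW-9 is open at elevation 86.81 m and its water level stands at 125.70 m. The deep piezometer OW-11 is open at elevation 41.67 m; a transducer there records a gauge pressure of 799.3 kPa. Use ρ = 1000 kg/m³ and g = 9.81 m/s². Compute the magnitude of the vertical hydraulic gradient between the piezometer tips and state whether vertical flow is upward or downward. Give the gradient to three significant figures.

Total head at OW-9: h = 125.70 m (water level in the standpipe).
Pressure head at OW-11: ψ = P/(ρg) = 799.3×1000 / (1000 × 9.81) = 81.48 m.
Total head at OW-11: h = z + ψ = 41.67 + 81.48 = 123.15 m.
Δh = h(OW-9) − h(OW-11) = 125.70 − 123.15 = 2.55 m.
Vertical separation Δz = 86.81 − 41.67 = 45.14 m.
|i_v| = |Δh| / Δz = 2.55 / 45.14 = 0.0565.
Head is higher in the shallow piezometer, so vertical flow is downward (recharge condition).

|i_v| ≈ 0.0565; vertical flow is downward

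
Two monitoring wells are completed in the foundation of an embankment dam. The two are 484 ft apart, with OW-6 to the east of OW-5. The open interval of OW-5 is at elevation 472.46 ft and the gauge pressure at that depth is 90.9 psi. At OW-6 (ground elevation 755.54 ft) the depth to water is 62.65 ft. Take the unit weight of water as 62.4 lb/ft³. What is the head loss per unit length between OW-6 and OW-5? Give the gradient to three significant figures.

Pressure head at OW-5: ψ = 144·P/γ = 144 × 90.9 / 62.4 = 209.77 ft.
Total head at OW-5: h = z + ψ = 472.46 + 209.77 = 682.23 ft.
Total head at OW-6: h = 755.54 − 62.65 = 692.89 ft.
Head difference: h(OW-5) − h(OW-6) = 682.23 − 692.89 = -10.66 ft.
Hydraulic gradient: i = |Δh| / L = 10.66 / 484 = 0.0220.

i ≈ 0.0220 ft/ft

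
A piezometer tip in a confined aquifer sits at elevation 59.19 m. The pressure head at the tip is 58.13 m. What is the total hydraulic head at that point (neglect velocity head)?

h = z + ψ = 59.19 + 58.13 = 117.32 m.

h ≈ 117.32 m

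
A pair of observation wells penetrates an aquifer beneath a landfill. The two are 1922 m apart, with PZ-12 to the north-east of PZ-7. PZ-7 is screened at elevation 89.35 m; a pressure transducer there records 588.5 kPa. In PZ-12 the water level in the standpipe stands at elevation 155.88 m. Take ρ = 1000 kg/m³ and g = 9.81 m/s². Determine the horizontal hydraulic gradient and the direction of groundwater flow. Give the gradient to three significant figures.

Pressure head at PZ-7: ψ = P/(ρg) = 588.5×1000 / (1000 × 9.81) = 59.99 m.
Total head at PZ-7: h = z + ψ = 89.35 + 59.99 = 149.34 m.
Total head at PZ-12: h = 155.88 m (water level in the piezometer is the total head).
Head difference: h(PZ-7) − h(PZ-12) = 149.34 − 155.88 = -6.54 m.
Hydraulic gradient: i = |Δh| / L = 6.54 / 1922 = 0.00340.
Flow is from higher to lower head: from PZ-12 toward PZ-7, i.e. toward the south-west.

i ≈ 0.00340; groundwater flows toward the south-west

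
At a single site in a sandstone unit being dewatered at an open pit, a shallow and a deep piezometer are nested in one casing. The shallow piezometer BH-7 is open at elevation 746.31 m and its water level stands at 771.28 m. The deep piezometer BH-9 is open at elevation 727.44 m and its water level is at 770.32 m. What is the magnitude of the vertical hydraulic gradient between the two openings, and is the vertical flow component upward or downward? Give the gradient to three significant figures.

|i_v| ≈ 0.0509; vertical flow is downward

Total head at BH-7: h = 771.28 m (water level in the standpipe).
Total head at BH-9: h = 770.32 m.
Δh = h(BH-7) − h(BH-9) = 771.28 − 770.32 = 0.96 m.
Vertical separation Δz = 746.31 − 727.44 = 18.87 m.
|i_v| = |Δh| / Δz = 0.96 / 18.87 = 0.0509.
Head is higher in the shallow piezometer, so vertical flow is downward (recharge condition).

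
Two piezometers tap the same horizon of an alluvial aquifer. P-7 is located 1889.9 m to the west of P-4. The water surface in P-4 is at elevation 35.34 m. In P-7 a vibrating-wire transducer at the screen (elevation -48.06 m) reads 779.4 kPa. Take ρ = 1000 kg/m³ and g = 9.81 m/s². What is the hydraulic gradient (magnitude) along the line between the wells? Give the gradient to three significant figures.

Total head at P-4: h = 35.34 m (water level in the piezometer is the total head).
Pressure head at P-7: ψ = P/(ρg) = 779.4×1000 / (1000 × 9.81) = 79.45 m.
Total head at P-7: h = z + ψ = -48.06 + 79.45 = 31.39 m.
Head difference: h(P-4) − h(P-7) = 35.34 − 31.39 = 3.95 m.
Hydraulic gradient: i = |Δh| / L = 3.95 / 1889.9 = 0.00209.

i ≈ 0.00209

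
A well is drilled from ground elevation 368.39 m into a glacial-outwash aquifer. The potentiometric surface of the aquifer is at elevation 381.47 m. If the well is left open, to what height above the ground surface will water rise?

≈ 13.08 m above ground

Water rises to the potentiometric surface, so the rise above ground = 381.47 − 368.39 = 13.08 m.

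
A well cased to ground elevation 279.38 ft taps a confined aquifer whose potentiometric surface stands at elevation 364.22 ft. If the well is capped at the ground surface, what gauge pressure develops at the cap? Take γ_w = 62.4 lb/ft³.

P ≈ 36.8 psi

Head above the cap: Δh = 364.22 − 279.38 = 84.84 ft.
P = γΔh/144 = 62.4 × 84.84 / 144 = 36.8 psi.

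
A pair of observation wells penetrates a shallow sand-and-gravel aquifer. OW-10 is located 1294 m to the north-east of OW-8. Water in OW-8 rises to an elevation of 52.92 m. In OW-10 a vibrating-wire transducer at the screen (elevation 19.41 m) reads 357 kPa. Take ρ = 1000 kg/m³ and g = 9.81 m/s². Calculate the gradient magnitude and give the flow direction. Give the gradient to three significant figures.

i ≈ 0.00223; groundwater flows toward the south-west

Total head at OW-8: h = 52.92 m (water level in the piezometer is the total head).
Pressure head at OW-10: ψ = P/(ρg) = 357×1000 / (1000 × 9.81) = 36.39 m.
Total head at OW-10: h = z + ψ = 19.41 + 36.39 = 55.80 m.
Head difference: h(OW-8) − h(OW-10) = 52.92 − 55.80 = -2.88 m.
Hydraulic gradient: i = |Δh| / L = 2.88 / 1294 = 0.00223.
Flow is from higher to lower head: from OW-10 toward OW-8, i.e. toward the south-west.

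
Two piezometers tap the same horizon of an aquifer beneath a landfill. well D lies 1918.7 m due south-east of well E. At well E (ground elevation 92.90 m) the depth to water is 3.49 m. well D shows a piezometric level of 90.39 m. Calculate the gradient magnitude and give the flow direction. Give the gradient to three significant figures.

i ≈ 0.000511; groundwater flows toward the north-west

Total head at well E: h = 92.90 − 3.49 = 89.41 m.
Total head at well D: h = 90.39 m (water level in the piezometer is the total head).
Head difference: h(well E) − h(well D) = 89.41 − 90.39 = -0.98 m.
Hydraulic gradient: i = |Δh| / L = 0.98 / 1918.7 = 0.000511.
Flow is from higher to lower head: from well D toward well E, i.e. toward the north-west.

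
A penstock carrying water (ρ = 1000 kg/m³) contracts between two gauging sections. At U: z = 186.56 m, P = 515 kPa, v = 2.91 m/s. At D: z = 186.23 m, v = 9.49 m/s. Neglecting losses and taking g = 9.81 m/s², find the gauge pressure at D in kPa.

P₂ ≈ 477 kPa

Pressure head at U: ψ₁ = P₁/(ρg) = 515×1000 / (1000 × 9.81) = 52.50 m.
Velocity heads: v₁²/2g = 2.91²/19.62 = 0.432 m; v₂²/2g = 9.49²/19.62 = 4.590 m.
Total head H = z₁ + ψ₁ + v₁²/2g = 186.56 + 52.50 + 0.432 = 239.49 m.
ψ₂ = H − z₂ − v₂²/2g = 239.49 − 186.23 − 4.590 = 48.67 m.
P₂ = ρgψ₂ = 1000 × 9.81 × 48.67 ≈ 477 kPa.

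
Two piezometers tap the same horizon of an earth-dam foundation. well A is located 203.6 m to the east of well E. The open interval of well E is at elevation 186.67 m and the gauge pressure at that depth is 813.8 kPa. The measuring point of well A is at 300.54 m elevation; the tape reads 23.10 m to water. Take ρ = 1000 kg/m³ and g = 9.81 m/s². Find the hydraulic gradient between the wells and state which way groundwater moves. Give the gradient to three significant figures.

i ≈ 0.0384; groundwater flows toward the west

Pressure head at well E: ψ = P/(ρg) = 813.8×1000 / (1000 × 9.81) = 82.96 m.
Total head at well E: h = z + ψ = 186.67 + 82.96 = 269.63 m.
Total head at well A: h = 300.54 − 23.10 = 277.44 m.
Head difference: h(well E) − h(well A) = 269.63 − 277.44 = -7.81 m.
Hydraulic gradient: i = |Δh| / L = 7.81 / 203.6 = 0.0384.
Flow is from higher to lower head: from well A toward well E, i.e. toward the west.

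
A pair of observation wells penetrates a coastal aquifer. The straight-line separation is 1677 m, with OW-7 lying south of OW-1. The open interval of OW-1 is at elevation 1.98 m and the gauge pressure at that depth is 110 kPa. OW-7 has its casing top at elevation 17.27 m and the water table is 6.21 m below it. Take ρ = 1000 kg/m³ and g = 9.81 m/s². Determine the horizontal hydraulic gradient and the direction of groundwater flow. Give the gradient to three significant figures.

Pressure head at OW-1: ψ = P/(ρg) = 110×1000 / (1000 × 9.81) = 11.21 m.
Total head at OW-1: h = z + ψ = 1.98 + 11.21 = 13.19 m.
Total head at OW-7: h = 17.27 − 6.21 = 11.06 m.
Head difference: h(OW-1) − h(OW-7) = 13.19 − 11.06 = 2.13 m.
Hydraulic gradient: i = |Δh| / L = 2.13 / 1677 = 0.00127.
Flow is from higher to lower head: from OW-1 toward OW-7, i.e. toward the south.

i ≈ 0.00127; groundwater flows toward the south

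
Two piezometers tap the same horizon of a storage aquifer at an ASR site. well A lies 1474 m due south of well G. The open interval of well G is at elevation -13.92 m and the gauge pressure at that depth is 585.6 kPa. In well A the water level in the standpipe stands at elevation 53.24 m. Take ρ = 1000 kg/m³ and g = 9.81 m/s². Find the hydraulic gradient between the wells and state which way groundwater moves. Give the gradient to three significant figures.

Pressure head at well G: ψ = P/(ρg) = 585.6×1000 / (1000 × 9.81) = 59.69 m.
Total head at well G: h = z + ψ = -13.92 + 59.69 = 45.77 m.
Total head at well A: h = 53.24 m (water level in the piezometer is the total head).
Head difference: h(well G) − h(well A) = 45.77 − 53.24 = -7.47 m.
Hydraulic gradient: i = |Δh| / L = 7.47 / 1474 = 0.00507.
Flow is from higher to lower head: from well A toward well G, i.e. toward the north.

i ≈ 0.00507; groundwater flows toward the north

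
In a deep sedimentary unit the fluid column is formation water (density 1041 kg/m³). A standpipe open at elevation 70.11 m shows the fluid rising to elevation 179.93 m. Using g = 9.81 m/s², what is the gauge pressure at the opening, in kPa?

Pressure head ψ = h − z = 179.93 − 70.11 = 109.82 m.
P = ρgψ = 1041 × 9.81 × 109.82 = 1121505 Pa ≈ 1120 kPa.

P ≈ 1120 kPa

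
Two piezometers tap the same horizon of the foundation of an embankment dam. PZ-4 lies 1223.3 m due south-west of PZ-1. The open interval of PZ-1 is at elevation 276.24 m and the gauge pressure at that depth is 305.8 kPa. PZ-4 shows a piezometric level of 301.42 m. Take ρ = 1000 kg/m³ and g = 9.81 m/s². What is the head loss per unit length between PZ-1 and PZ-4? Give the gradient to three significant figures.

i ≈ 0.00490 m/m

Pressure head at PZ-1: ψ = P/(ρg) = 305.8×1000 / (1000 × 9.81) = 31.17 m.
Total head at PZ-1: h = z + ψ = 276.24 + 31.17 = 307.41 m.
Total head at PZ-4: h = 301.42 m (water level in the piezometer is the total head).
Head difference: h(PZ-1) − h(PZ-4) = 307.41 − 301.42 = 5.99 m.
Hydraulic gradient: i = |Δh| / L = 5.99 / 1223.3 = 0.00490.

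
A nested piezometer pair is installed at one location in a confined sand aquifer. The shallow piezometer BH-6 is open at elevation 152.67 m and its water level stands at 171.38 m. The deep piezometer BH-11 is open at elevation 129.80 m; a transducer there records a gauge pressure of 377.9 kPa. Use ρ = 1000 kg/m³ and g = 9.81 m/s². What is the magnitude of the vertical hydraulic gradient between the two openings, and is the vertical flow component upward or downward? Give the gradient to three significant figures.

|i_v| ≈ 0.134; vertical flow is downward

Total head at BH-6: h = 171.38 m (water level in the standpipe).
Pressure head at BH-11: ψ = P/(ρg) = 377.9×1000 / (1000 × 9.81) = 38.52 m.
Total head at BH-11: h = z + ψ = 129.80 + 38.52 = 168.32 m.
Δh = h(BH-6) − h(BH-11) = 171.38 − 168.32 = 3.06 m.
Vertical separation Δz = 152.67 − 129.80 = 22.87 m.
|i_v| = |Δh| / Δz = 3.06 / 22.87 = 0.134.
Head is higher in the shallow piezometer, so vertical flow is downward (recharge condition).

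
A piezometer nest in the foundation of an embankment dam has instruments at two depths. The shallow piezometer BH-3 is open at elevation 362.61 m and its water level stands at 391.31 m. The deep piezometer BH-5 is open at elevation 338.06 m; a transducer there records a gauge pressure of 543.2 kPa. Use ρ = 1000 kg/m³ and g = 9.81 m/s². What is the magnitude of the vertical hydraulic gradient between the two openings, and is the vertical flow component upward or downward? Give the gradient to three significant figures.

Total head at BH-3: h = 391.31 m (water level in the standpipe).
Pressure head at BH-5: ψ = P/(ρg) = 543.2×1000 / (1000 × 9.81) = 55.37 m.
Total head at BH-5: h = z + ψ = 338.06 + 55.37 = 393.43 m.
Δh = h(BH-3) − h(BH-5) = 391.31 − 393.43 = -2.12 m.
Vertical separation Δz = 362.61 − 338.06 = 24.55 m.
|i_v| = |Δh| / Δz = 2.12 / 24.55 = 0.0864.
Head is higher in the deep piezometer, so vertical flow is upward (discharge condition).

|i_v| ≈ 0.0864; vertical flow is upward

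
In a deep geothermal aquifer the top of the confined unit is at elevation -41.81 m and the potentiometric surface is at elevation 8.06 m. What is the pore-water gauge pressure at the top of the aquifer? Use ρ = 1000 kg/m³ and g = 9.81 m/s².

Pressure head at the aquifer top: ψ = h − z = 8.06 − (-41.81) = 49.87 m.
P = ρgψ = 1000 × 9.81 × 49.87 = 489225 Pa ≈ 489 kPa.

P ≈ 489 kPa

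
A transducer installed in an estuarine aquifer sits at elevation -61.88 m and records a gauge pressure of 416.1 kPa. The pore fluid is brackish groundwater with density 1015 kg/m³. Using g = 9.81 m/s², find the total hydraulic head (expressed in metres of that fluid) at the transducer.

h ≈ -20.09 m

ψ = P/(ρg) = 416.1×1000 / (1015 × 9.81) = 41.79 m.
h = z + ψ = -61.88 + 41.79 = -20.09 m.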